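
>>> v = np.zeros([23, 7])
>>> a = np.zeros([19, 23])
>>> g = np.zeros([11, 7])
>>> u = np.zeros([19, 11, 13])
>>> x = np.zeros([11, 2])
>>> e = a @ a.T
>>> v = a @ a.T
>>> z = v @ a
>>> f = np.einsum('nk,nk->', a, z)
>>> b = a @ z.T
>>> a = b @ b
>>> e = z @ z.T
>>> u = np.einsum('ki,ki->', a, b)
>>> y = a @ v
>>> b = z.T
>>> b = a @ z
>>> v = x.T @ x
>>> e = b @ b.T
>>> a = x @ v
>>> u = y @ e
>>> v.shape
(2, 2)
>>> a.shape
(11, 2)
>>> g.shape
(11, 7)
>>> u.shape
(19, 19)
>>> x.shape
(11, 2)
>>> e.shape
(19, 19)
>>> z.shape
(19, 23)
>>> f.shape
()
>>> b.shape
(19, 23)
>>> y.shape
(19, 19)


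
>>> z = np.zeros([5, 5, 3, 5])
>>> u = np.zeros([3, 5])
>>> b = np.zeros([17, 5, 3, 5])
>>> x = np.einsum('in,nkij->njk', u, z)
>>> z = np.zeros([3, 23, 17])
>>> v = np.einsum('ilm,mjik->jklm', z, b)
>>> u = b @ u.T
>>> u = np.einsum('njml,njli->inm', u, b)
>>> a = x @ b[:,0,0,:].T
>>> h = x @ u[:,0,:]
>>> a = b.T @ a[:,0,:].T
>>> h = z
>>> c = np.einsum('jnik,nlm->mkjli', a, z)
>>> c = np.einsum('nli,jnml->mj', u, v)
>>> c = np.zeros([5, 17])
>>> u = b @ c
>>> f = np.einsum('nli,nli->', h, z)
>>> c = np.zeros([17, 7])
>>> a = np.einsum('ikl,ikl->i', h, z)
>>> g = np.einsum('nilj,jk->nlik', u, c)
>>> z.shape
(3, 23, 17)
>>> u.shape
(17, 5, 3, 17)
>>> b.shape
(17, 5, 3, 5)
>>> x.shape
(5, 5, 5)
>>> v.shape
(5, 5, 23, 17)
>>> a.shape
(3,)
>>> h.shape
(3, 23, 17)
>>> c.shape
(17, 7)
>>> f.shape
()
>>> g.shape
(17, 3, 5, 7)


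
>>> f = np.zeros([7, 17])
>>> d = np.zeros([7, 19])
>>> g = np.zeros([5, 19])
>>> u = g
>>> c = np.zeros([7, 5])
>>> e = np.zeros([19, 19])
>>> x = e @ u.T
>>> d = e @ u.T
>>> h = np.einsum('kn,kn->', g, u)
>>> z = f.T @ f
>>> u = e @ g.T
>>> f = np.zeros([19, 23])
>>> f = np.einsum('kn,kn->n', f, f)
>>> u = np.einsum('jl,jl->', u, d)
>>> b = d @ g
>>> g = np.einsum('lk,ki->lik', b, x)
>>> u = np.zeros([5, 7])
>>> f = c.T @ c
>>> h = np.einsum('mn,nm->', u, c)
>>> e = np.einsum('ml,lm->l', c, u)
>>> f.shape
(5, 5)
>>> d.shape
(19, 5)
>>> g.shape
(19, 5, 19)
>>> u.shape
(5, 7)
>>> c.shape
(7, 5)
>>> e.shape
(5,)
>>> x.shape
(19, 5)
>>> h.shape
()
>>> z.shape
(17, 17)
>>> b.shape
(19, 19)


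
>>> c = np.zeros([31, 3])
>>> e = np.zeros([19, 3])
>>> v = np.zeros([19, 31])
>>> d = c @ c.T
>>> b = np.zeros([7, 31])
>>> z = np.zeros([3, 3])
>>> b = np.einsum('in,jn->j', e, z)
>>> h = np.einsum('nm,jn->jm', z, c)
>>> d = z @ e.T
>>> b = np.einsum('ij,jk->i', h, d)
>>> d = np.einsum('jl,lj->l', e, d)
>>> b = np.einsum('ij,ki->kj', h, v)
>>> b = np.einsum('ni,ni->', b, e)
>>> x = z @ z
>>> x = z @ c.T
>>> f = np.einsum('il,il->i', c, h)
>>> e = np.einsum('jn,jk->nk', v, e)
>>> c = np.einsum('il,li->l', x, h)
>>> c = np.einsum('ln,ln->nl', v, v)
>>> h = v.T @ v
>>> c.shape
(31, 19)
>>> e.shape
(31, 3)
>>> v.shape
(19, 31)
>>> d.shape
(3,)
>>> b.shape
()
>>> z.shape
(3, 3)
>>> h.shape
(31, 31)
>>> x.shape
(3, 31)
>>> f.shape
(31,)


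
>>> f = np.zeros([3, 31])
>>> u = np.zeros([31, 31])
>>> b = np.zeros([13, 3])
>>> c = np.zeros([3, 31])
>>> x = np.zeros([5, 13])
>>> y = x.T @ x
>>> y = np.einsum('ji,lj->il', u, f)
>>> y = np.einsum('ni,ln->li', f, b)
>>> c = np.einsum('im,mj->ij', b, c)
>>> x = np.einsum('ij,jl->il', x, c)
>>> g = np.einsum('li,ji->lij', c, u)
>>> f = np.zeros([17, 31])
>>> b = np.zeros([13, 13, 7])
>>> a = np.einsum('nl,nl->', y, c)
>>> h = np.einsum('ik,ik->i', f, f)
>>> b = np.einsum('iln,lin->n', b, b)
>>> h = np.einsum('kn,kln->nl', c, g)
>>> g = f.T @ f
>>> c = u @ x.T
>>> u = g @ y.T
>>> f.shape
(17, 31)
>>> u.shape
(31, 13)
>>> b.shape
(7,)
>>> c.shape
(31, 5)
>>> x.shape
(5, 31)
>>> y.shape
(13, 31)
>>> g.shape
(31, 31)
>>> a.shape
()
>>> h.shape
(31, 31)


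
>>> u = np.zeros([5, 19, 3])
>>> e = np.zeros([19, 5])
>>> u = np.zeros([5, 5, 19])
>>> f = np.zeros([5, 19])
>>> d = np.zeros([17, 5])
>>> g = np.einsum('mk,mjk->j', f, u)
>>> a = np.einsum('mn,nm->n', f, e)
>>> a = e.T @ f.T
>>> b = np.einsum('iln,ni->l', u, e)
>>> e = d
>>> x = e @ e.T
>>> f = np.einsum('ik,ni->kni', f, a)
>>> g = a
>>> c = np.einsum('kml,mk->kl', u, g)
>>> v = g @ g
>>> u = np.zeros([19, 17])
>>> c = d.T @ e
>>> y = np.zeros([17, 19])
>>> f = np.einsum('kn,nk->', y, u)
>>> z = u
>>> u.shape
(19, 17)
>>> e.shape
(17, 5)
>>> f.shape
()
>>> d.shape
(17, 5)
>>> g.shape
(5, 5)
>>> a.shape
(5, 5)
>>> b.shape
(5,)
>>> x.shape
(17, 17)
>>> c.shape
(5, 5)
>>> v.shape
(5, 5)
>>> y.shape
(17, 19)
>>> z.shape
(19, 17)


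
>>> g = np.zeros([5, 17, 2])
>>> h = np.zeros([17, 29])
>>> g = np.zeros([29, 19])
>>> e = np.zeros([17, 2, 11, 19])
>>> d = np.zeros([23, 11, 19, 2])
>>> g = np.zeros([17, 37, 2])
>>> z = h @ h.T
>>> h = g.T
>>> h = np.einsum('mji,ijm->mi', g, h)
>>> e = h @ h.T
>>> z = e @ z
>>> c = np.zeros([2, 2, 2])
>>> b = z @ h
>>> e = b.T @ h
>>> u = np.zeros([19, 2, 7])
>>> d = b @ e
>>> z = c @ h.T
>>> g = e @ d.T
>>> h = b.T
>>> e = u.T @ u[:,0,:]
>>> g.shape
(2, 17)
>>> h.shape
(2, 17)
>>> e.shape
(7, 2, 7)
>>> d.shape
(17, 2)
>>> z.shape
(2, 2, 17)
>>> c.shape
(2, 2, 2)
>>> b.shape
(17, 2)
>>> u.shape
(19, 2, 7)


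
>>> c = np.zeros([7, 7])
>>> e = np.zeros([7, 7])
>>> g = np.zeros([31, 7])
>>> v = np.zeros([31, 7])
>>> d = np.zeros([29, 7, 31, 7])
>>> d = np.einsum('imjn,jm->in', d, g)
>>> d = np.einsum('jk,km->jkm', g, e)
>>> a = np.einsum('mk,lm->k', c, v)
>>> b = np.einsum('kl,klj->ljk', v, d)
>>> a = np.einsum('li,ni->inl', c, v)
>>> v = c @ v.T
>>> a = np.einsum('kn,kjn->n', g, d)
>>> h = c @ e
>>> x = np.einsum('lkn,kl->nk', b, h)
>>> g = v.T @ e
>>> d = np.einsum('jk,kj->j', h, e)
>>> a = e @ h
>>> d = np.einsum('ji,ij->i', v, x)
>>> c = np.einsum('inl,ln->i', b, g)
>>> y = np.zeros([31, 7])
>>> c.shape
(7,)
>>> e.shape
(7, 7)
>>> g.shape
(31, 7)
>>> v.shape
(7, 31)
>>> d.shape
(31,)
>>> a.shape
(7, 7)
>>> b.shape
(7, 7, 31)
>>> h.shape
(7, 7)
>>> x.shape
(31, 7)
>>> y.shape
(31, 7)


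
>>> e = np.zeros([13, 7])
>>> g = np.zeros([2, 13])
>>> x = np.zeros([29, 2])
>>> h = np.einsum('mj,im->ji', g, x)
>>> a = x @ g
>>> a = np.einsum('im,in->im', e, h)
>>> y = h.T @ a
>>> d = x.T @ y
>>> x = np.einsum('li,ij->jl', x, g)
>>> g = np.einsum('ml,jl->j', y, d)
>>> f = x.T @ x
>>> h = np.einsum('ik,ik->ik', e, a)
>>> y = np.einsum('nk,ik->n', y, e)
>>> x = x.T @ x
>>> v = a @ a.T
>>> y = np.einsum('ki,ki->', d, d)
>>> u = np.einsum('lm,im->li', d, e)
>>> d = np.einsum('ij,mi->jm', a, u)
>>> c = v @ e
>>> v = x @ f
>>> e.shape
(13, 7)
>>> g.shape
(2,)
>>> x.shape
(29, 29)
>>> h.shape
(13, 7)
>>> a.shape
(13, 7)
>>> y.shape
()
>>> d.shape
(7, 2)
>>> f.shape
(29, 29)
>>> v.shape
(29, 29)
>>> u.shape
(2, 13)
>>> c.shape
(13, 7)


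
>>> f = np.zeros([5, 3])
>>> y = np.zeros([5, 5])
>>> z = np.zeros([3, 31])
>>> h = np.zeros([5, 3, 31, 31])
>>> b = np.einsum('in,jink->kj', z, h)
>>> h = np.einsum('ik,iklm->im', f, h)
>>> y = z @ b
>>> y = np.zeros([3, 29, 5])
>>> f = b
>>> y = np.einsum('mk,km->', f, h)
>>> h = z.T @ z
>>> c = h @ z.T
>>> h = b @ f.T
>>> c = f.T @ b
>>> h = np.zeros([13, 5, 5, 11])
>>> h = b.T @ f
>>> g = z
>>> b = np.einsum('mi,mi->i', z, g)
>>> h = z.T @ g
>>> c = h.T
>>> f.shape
(31, 5)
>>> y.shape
()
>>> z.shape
(3, 31)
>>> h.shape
(31, 31)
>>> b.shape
(31,)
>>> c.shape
(31, 31)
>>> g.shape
(3, 31)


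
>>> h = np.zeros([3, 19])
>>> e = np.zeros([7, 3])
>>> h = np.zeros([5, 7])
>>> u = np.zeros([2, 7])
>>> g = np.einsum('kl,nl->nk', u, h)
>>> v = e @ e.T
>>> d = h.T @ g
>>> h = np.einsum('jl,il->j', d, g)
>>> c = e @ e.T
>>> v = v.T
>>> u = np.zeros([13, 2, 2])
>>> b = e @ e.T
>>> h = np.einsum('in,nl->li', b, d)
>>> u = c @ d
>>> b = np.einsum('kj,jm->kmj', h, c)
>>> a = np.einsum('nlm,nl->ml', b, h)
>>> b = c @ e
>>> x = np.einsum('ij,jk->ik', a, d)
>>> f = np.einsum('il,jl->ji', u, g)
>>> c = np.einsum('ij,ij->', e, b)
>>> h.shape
(2, 7)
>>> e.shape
(7, 3)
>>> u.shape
(7, 2)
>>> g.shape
(5, 2)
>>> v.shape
(7, 7)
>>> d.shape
(7, 2)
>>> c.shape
()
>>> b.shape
(7, 3)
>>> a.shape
(7, 7)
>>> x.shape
(7, 2)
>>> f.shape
(5, 7)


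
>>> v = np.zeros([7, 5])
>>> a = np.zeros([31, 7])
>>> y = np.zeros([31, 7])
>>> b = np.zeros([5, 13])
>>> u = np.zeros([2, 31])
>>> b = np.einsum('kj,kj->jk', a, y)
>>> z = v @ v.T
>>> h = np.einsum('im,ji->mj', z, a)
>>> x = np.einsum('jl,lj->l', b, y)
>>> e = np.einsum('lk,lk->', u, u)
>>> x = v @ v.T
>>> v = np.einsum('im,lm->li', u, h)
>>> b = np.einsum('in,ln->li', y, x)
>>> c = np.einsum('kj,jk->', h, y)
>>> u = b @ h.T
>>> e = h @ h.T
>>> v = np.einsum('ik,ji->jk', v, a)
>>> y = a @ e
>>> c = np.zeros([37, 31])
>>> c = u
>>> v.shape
(31, 2)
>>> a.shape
(31, 7)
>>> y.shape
(31, 7)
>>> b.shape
(7, 31)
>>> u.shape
(7, 7)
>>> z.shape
(7, 7)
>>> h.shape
(7, 31)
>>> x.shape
(7, 7)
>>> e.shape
(7, 7)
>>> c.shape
(7, 7)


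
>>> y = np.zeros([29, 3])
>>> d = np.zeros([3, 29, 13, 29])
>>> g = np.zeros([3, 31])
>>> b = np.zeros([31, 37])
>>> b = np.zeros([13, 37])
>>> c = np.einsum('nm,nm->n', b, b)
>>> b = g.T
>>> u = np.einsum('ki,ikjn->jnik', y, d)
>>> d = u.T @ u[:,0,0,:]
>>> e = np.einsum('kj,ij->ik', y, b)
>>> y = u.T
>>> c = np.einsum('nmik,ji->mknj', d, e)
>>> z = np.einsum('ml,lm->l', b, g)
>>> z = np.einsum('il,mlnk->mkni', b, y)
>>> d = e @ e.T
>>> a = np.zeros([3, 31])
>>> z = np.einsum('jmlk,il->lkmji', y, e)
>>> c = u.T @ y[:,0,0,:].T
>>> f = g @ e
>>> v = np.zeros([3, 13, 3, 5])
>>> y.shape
(29, 3, 29, 13)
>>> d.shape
(31, 31)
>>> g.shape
(3, 31)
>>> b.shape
(31, 3)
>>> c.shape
(29, 3, 29, 29)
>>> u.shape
(13, 29, 3, 29)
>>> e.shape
(31, 29)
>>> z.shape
(29, 13, 3, 29, 31)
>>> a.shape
(3, 31)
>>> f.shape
(3, 29)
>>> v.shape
(3, 13, 3, 5)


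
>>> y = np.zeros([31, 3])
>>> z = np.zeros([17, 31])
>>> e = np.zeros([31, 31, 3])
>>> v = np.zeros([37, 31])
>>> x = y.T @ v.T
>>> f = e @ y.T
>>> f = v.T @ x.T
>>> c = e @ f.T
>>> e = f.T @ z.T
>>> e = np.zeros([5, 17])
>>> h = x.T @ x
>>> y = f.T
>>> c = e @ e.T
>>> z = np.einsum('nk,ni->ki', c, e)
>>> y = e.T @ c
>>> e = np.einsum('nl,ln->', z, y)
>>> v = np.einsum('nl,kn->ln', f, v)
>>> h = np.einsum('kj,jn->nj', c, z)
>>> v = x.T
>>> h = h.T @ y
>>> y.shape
(17, 5)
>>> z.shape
(5, 17)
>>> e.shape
()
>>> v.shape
(37, 3)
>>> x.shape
(3, 37)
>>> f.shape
(31, 3)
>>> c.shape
(5, 5)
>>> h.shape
(5, 5)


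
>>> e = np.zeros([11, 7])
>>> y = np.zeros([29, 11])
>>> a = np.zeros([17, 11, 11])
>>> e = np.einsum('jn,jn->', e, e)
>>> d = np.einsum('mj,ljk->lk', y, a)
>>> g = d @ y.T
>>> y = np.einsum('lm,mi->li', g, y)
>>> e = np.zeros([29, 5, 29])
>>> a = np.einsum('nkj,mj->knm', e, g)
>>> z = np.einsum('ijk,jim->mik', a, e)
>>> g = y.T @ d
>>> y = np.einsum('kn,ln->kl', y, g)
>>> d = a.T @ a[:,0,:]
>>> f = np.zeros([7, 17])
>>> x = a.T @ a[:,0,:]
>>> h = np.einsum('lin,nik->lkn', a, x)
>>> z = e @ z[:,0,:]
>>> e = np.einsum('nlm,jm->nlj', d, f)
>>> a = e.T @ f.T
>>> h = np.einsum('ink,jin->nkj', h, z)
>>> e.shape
(17, 29, 7)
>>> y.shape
(17, 11)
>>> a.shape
(7, 29, 7)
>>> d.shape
(17, 29, 17)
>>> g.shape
(11, 11)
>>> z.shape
(29, 5, 17)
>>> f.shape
(7, 17)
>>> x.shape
(17, 29, 17)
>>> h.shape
(17, 17, 29)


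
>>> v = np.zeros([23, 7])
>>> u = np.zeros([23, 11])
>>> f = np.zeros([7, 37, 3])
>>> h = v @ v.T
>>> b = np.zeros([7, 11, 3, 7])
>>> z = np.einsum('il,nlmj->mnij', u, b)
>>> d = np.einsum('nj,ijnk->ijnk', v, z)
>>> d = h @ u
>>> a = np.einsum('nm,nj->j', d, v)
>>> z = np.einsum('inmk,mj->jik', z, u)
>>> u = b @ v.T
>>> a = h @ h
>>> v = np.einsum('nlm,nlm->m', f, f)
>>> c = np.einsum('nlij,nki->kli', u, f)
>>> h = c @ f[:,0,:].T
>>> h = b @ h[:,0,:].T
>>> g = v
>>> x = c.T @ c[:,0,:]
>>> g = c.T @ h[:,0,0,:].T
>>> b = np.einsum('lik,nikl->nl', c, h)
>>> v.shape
(3,)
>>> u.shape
(7, 11, 3, 23)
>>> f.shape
(7, 37, 3)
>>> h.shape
(7, 11, 3, 37)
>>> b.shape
(7, 37)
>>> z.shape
(11, 3, 7)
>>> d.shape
(23, 11)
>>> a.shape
(23, 23)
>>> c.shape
(37, 11, 3)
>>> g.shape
(3, 11, 7)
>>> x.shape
(3, 11, 3)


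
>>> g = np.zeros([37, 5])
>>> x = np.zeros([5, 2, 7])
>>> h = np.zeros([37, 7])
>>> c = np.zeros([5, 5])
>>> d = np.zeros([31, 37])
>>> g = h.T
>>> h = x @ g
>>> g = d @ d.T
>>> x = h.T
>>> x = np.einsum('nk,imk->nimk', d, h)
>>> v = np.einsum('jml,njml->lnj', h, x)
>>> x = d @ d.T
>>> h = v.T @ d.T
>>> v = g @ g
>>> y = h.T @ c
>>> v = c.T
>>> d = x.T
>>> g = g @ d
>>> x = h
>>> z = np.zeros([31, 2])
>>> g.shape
(31, 31)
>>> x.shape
(5, 31, 31)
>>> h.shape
(5, 31, 31)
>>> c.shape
(5, 5)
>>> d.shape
(31, 31)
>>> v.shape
(5, 5)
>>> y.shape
(31, 31, 5)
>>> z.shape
(31, 2)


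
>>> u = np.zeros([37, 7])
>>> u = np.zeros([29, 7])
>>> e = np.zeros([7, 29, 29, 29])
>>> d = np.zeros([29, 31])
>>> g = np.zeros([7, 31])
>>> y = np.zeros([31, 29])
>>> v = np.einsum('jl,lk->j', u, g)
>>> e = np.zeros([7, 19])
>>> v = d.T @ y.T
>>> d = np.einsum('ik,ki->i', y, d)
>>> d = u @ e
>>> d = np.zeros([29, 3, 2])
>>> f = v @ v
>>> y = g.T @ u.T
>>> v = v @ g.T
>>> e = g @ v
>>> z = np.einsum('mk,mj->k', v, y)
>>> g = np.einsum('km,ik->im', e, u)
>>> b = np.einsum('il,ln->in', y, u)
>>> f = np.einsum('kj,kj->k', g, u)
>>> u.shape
(29, 7)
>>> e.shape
(7, 7)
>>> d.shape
(29, 3, 2)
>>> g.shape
(29, 7)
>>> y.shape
(31, 29)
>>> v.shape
(31, 7)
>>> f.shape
(29,)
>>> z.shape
(7,)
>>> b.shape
(31, 7)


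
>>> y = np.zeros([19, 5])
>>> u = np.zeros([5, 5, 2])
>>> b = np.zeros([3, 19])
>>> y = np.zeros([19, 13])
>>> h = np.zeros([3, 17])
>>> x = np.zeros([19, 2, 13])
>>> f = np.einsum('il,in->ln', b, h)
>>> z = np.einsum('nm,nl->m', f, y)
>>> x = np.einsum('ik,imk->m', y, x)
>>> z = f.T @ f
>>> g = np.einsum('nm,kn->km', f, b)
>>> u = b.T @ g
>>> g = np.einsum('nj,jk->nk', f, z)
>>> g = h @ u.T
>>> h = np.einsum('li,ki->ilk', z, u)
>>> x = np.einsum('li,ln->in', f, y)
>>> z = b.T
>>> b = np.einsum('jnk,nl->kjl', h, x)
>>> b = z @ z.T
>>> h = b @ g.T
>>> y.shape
(19, 13)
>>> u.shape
(19, 17)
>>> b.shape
(19, 19)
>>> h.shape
(19, 3)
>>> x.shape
(17, 13)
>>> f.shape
(19, 17)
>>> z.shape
(19, 3)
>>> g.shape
(3, 19)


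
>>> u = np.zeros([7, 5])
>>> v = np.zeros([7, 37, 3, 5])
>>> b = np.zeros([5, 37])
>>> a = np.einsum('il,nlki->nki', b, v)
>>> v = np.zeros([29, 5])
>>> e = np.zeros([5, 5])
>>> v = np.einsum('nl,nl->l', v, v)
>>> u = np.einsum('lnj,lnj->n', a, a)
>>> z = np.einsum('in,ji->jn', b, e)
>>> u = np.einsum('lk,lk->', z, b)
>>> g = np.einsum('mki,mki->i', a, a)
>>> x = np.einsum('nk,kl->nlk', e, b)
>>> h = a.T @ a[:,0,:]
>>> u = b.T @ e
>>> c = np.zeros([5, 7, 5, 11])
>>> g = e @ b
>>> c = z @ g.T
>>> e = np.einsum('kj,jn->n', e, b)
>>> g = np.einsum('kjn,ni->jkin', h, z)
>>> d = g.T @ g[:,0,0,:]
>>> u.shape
(37, 5)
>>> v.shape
(5,)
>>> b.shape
(5, 37)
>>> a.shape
(7, 3, 5)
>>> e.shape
(37,)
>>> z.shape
(5, 37)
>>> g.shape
(3, 5, 37, 5)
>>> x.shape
(5, 37, 5)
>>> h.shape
(5, 3, 5)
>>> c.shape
(5, 5)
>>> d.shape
(5, 37, 5, 5)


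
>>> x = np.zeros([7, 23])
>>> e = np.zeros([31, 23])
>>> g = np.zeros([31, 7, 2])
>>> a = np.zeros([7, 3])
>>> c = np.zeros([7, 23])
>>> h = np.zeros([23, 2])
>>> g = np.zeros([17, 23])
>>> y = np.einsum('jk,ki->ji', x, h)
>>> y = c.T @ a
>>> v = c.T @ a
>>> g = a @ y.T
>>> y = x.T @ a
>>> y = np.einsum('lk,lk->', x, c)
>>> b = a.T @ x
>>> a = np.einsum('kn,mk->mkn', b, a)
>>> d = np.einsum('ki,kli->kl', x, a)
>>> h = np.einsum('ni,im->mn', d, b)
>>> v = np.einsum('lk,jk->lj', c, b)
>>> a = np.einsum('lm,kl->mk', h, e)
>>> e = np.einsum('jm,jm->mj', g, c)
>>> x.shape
(7, 23)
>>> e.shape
(23, 7)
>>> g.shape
(7, 23)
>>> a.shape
(7, 31)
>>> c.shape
(7, 23)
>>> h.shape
(23, 7)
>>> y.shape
()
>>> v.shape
(7, 3)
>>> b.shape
(3, 23)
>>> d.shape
(7, 3)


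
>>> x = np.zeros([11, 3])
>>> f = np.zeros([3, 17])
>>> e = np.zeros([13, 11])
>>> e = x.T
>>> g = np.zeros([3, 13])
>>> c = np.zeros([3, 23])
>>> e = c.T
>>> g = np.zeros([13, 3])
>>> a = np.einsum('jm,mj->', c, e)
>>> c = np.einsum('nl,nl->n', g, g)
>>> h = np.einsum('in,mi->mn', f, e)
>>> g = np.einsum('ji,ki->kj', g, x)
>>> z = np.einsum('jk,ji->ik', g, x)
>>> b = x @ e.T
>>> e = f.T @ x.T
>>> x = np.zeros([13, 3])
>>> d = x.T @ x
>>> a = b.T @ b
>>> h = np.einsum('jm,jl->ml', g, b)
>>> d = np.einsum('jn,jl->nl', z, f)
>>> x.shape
(13, 3)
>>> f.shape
(3, 17)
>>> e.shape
(17, 11)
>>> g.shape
(11, 13)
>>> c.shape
(13,)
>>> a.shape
(23, 23)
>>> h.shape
(13, 23)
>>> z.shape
(3, 13)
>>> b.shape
(11, 23)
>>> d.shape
(13, 17)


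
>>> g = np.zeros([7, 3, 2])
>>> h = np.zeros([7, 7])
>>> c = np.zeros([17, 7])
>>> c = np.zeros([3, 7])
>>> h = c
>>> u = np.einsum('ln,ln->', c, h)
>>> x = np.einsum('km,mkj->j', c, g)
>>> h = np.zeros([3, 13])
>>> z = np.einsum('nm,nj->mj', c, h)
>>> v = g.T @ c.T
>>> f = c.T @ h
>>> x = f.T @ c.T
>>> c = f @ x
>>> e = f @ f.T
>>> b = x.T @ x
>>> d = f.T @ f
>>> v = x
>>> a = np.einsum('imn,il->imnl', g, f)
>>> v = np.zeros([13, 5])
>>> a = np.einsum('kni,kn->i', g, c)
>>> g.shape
(7, 3, 2)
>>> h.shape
(3, 13)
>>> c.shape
(7, 3)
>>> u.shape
()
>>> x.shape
(13, 3)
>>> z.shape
(7, 13)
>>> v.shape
(13, 5)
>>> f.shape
(7, 13)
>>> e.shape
(7, 7)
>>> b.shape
(3, 3)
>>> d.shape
(13, 13)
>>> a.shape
(2,)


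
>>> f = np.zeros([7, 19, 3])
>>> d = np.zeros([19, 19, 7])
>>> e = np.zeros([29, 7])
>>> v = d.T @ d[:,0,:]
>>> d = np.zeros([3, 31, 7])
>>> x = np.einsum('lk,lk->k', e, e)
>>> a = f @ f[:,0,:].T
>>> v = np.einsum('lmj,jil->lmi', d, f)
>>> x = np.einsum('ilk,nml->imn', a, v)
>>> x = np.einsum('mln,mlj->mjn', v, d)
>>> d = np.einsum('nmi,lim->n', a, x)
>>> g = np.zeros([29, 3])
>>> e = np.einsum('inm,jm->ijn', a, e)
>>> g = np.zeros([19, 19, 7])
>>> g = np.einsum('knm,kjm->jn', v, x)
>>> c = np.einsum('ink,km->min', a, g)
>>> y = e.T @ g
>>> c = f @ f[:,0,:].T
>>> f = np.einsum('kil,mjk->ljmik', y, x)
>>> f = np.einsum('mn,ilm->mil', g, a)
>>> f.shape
(7, 7, 19)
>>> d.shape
(7,)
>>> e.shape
(7, 29, 19)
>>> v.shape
(3, 31, 19)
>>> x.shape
(3, 7, 19)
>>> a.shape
(7, 19, 7)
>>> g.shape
(7, 31)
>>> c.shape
(7, 19, 7)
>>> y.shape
(19, 29, 31)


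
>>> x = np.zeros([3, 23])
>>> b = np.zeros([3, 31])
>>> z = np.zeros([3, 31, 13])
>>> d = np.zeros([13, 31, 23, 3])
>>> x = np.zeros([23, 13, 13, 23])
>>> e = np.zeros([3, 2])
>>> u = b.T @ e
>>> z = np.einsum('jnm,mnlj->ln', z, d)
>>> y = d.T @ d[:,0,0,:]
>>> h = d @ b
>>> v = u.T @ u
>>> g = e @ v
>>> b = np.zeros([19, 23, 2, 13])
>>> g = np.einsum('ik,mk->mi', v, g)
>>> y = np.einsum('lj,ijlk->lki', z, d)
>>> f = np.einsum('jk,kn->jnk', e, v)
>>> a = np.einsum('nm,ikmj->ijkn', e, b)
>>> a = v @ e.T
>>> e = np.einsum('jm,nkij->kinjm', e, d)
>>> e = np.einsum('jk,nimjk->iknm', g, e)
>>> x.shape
(23, 13, 13, 23)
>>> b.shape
(19, 23, 2, 13)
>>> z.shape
(23, 31)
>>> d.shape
(13, 31, 23, 3)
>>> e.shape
(23, 2, 31, 13)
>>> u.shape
(31, 2)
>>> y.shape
(23, 3, 13)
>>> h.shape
(13, 31, 23, 31)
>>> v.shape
(2, 2)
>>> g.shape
(3, 2)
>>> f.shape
(3, 2, 2)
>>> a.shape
(2, 3)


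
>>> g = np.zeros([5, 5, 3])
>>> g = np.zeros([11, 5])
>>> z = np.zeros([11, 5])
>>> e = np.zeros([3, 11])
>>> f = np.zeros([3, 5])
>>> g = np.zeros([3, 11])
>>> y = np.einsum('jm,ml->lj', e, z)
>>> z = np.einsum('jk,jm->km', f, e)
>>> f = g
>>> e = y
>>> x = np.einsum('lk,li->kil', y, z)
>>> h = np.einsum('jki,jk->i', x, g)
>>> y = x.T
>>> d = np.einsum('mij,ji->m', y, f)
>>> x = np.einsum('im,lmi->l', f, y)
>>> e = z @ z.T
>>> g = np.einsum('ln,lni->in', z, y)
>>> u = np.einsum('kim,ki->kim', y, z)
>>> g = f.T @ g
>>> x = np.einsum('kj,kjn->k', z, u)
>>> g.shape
(11, 11)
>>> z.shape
(5, 11)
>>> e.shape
(5, 5)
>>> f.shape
(3, 11)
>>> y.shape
(5, 11, 3)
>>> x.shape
(5,)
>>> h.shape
(5,)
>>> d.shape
(5,)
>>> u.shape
(5, 11, 3)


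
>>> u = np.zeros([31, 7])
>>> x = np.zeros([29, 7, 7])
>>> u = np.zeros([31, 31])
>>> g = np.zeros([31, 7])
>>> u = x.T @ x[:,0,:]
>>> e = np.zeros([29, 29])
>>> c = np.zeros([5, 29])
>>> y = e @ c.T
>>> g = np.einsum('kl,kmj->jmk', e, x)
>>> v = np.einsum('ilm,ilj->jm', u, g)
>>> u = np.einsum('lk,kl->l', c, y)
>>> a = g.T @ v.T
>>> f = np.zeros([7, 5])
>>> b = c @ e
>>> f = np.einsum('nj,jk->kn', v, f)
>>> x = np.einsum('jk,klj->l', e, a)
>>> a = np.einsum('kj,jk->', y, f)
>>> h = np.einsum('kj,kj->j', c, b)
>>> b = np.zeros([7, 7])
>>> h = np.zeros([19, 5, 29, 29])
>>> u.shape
(5,)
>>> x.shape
(7,)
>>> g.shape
(7, 7, 29)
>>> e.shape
(29, 29)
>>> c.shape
(5, 29)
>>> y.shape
(29, 5)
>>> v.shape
(29, 7)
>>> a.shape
()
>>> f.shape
(5, 29)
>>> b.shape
(7, 7)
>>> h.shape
(19, 5, 29, 29)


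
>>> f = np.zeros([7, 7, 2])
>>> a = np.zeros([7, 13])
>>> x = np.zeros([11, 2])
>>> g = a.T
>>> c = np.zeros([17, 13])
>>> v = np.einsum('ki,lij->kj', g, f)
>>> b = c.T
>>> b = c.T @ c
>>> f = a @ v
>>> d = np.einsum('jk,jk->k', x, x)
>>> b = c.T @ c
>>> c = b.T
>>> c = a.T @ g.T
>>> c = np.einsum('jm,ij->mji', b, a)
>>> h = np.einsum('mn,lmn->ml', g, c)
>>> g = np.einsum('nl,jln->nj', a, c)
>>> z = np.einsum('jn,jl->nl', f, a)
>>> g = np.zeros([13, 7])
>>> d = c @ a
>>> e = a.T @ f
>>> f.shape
(7, 2)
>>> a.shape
(7, 13)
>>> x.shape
(11, 2)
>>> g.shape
(13, 7)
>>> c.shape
(13, 13, 7)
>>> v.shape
(13, 2)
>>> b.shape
(13, 13)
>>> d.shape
(13, 13, 13)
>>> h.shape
(13, 13)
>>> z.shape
(2, 13)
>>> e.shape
(13, 2)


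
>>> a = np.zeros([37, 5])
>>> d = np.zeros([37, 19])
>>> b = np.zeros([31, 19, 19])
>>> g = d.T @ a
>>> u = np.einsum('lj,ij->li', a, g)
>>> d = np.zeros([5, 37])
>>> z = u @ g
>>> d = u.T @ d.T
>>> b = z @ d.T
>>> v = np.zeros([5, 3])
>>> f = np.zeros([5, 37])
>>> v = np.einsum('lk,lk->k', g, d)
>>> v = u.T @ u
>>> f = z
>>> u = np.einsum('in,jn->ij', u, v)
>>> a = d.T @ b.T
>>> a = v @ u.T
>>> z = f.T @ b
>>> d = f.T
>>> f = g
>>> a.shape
(19, 37)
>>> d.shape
(5, 37)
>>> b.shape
(37, 19)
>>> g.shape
(19, 5)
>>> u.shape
(37, 19)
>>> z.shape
(5, 19)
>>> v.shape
(19, 19)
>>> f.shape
(19, 5)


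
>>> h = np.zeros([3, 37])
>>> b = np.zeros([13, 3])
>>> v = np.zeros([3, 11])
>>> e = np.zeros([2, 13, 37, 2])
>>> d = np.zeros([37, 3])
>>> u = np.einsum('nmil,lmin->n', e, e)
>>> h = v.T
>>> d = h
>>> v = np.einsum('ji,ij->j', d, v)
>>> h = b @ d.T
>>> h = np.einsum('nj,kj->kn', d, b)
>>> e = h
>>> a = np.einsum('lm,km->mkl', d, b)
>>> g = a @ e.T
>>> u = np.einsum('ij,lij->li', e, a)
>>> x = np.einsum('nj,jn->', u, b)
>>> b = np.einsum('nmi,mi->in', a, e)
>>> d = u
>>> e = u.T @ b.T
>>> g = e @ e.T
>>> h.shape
(13, 11)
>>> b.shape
(11, 3)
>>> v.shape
(11,)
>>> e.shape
(13, 11)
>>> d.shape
(3, 13)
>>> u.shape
(3, 13)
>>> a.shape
(3, 13, 11)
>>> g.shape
(13, 13)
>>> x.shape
()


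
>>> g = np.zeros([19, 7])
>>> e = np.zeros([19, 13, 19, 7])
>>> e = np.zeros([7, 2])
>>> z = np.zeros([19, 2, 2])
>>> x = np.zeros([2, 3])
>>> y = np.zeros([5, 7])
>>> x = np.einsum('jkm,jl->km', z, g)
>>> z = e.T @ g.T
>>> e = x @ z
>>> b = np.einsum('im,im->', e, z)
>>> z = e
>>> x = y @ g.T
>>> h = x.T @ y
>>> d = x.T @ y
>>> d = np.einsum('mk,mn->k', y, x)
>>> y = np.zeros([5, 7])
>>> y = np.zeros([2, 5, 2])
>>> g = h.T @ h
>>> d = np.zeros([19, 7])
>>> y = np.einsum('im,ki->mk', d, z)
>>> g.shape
(7, 7)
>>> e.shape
(2, 19)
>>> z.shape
(2, 19)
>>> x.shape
(5, 19)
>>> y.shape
(7, 2)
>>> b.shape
()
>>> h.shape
(19, 7)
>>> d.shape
(19, 7)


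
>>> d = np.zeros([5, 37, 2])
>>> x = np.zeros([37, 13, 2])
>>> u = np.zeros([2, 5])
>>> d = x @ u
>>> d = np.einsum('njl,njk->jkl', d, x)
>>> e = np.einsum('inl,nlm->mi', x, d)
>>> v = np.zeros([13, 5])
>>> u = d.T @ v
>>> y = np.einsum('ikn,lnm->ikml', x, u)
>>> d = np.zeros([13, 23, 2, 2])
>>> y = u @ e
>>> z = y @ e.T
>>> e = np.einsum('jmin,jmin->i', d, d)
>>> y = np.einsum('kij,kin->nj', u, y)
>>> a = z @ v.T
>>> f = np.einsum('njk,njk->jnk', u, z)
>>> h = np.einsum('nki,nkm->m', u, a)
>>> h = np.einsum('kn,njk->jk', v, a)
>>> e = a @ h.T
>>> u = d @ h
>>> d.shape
(13, 23, 2, 2)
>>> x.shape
(37, 13, 2)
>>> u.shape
(13, 23, 2, 13)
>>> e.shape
(5, 2, 2)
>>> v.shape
(13, 5)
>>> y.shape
(37, 5)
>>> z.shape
(5, 2, 5)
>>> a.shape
(5, 2, 13)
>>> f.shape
(2, 5, 5)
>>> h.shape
(2, 13)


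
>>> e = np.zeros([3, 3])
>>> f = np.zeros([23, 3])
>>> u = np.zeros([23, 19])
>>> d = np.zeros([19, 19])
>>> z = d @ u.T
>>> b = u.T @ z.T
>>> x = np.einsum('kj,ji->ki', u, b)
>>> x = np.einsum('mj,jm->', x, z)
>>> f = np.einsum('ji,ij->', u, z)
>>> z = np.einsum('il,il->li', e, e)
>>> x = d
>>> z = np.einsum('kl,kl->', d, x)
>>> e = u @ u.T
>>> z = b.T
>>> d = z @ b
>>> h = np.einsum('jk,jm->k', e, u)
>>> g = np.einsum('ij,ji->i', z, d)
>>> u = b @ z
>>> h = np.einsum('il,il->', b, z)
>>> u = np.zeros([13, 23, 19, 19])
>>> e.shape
(23, 23)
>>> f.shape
()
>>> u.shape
(13, 23, 19, 19)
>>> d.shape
(19, 19)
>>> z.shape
(19, 19)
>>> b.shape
(19, 19)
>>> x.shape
(19, 19)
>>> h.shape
()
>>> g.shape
(19,)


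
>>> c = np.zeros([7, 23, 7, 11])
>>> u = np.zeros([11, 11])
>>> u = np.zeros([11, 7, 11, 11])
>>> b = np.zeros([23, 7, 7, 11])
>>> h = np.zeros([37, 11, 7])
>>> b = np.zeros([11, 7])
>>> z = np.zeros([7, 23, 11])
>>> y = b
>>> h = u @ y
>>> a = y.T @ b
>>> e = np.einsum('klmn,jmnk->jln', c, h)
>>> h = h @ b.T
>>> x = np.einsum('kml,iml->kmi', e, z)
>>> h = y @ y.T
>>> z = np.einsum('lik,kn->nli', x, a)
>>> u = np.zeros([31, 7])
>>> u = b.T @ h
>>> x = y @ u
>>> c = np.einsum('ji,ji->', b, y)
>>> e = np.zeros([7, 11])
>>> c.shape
()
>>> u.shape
(7, 11)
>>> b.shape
(11, 7)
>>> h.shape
(11, 11)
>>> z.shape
(7, 11, 23)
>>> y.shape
(11, 7)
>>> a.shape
(7, 7)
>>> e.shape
(7, 11)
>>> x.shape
(11, 11)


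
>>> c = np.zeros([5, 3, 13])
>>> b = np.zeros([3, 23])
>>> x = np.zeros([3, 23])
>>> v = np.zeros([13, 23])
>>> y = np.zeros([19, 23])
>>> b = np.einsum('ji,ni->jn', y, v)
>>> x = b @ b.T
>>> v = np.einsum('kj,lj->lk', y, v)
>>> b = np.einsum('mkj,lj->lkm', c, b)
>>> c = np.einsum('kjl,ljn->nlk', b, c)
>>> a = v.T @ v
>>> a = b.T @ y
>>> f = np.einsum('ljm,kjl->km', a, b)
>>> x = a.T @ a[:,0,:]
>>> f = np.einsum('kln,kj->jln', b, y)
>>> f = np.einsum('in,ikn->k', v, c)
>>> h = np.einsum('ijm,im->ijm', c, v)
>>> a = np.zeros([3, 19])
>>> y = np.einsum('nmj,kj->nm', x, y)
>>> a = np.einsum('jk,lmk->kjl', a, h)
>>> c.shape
(13, 5, 19)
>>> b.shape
(19, 3, 5)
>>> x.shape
(23, 3, 23)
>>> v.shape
(13, 19)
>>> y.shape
(23, 3)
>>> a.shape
(19, 3, 13)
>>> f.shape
(5,)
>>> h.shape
(13, 5, 19)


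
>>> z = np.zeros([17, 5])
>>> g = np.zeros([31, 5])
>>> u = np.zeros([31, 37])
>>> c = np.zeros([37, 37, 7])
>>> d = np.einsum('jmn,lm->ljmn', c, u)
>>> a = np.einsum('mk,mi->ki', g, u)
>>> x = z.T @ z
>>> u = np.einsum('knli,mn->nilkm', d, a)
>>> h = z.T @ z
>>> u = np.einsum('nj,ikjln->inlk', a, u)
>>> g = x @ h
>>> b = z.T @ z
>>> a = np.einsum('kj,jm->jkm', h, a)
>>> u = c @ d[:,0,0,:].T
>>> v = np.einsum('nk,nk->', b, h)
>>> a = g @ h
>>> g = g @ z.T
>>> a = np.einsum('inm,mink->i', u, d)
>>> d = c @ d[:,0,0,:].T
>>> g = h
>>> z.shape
(17, 5)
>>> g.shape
(5, 5)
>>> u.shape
(37, 37, 31)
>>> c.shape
(37, 37, 7)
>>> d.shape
(37, 37, 31)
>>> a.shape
(37,)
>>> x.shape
(5, 5)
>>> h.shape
(5, 5)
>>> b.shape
(5, 5)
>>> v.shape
()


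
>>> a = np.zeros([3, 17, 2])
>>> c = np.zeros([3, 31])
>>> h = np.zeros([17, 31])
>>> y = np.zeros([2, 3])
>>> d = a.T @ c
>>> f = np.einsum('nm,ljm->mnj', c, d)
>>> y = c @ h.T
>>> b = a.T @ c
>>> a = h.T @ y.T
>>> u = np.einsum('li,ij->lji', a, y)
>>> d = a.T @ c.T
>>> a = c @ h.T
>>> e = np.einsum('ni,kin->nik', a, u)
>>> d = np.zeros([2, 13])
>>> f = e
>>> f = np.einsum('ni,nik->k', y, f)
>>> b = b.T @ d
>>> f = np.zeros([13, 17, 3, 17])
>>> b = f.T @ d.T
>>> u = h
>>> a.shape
(3, 17)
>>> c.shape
(3, 31)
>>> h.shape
(17, 31)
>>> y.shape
(3, 17)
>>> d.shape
(2, 13)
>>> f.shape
(13, 17, 3, 17)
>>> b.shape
(17, 3, 17, 2)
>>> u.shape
(17, 31)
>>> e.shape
(3, 17, 31)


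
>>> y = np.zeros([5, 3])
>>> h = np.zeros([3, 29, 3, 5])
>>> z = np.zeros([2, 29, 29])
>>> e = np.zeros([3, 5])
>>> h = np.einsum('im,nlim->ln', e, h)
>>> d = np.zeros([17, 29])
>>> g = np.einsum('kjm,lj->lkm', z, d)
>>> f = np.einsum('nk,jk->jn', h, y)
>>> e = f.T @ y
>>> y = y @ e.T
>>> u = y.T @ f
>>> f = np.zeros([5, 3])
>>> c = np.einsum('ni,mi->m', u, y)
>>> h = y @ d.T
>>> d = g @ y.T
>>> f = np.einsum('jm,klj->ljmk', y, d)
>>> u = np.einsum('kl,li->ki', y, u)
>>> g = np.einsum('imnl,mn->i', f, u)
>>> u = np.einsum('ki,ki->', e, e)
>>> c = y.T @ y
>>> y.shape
(5, 29)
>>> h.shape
(5, 17)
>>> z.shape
(2, 29, 29)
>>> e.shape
(29, 3)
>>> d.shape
(17, 2, 5)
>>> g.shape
(2,)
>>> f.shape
(2, 5, 29, 17)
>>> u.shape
()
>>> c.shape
(29, 29)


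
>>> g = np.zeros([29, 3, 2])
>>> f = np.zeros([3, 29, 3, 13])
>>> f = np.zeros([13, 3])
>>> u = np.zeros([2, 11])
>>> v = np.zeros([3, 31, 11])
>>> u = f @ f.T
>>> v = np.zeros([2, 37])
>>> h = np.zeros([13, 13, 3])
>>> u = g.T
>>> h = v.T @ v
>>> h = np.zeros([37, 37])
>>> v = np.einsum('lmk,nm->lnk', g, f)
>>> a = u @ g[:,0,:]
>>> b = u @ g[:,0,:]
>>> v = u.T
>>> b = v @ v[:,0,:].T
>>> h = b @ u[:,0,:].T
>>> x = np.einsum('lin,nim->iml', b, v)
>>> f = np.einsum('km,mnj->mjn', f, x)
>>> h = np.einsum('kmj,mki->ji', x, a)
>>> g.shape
(29, 3, 2)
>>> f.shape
(3, 29, 2)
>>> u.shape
(2, 3, 29)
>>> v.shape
(29, 3, 2)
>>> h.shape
(29, 2)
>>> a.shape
(2, 3, 2)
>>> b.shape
(29, 3, 29)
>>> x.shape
(3, 2, 29)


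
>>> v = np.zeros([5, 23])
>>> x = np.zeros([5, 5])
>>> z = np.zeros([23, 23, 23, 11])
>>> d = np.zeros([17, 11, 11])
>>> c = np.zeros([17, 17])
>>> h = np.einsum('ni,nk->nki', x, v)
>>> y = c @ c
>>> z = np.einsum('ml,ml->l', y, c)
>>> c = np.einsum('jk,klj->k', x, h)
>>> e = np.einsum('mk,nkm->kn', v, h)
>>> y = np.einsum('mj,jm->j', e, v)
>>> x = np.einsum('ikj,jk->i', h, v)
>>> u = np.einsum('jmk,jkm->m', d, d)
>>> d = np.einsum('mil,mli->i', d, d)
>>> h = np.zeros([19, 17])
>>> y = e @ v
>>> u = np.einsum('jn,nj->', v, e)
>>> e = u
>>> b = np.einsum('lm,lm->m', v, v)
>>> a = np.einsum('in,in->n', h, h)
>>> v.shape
(5, 23)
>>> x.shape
(5,)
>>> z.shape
(17,)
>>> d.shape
(11,)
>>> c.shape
(5,)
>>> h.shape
(19, 17)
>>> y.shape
(23, 23)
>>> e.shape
()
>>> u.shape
()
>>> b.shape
(23,)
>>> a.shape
(17,)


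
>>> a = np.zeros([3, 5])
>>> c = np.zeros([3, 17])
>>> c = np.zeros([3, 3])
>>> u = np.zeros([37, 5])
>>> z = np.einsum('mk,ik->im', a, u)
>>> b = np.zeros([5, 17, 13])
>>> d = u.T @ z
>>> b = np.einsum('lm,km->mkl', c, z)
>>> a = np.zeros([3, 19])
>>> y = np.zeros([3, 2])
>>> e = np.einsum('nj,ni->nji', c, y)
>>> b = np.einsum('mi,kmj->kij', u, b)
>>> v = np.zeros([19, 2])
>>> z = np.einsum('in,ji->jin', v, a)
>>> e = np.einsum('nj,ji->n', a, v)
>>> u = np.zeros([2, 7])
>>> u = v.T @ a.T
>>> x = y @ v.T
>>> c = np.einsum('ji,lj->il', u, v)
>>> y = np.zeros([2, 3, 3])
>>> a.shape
(3, 19)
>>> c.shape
(3, 19)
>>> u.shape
(2, 3)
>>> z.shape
(3, 19, 2)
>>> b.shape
(3, 5, 3)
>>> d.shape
(5, 3)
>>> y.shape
(2, 3, 3)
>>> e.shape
(3,)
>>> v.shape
(19, 2)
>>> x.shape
(3, 19)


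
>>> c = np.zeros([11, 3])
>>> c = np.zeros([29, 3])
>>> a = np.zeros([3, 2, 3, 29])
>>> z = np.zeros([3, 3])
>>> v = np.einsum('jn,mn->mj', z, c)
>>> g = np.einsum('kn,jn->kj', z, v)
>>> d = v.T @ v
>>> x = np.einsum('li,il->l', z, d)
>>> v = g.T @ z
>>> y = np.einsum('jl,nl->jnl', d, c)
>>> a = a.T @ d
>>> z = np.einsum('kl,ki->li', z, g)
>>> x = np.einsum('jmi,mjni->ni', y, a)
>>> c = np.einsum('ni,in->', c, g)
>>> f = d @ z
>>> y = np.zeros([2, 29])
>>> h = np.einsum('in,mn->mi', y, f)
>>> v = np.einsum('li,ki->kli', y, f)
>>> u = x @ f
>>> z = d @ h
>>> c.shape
()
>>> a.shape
(29, 3, 2, 3)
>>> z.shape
(3, 2)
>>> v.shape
(3, 2, 29)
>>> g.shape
(3, 29)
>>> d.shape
(3, 3)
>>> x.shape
(2, 3)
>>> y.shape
(2, 29)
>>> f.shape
(3, 29)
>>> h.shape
(3, 2)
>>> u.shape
(2, 29)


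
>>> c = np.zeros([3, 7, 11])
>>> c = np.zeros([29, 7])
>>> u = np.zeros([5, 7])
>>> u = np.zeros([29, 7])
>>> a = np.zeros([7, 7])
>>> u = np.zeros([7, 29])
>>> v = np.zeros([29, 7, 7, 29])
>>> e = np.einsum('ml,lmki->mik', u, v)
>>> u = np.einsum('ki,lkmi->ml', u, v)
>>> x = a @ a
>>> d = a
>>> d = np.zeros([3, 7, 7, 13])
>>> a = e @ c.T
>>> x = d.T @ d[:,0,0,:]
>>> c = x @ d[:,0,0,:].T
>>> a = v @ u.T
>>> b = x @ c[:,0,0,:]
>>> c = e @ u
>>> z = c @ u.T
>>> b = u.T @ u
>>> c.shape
(7, 29, 29)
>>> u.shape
(7, 29)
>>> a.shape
(29, 7, 7, 7)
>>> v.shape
(29, 7, 7, 29)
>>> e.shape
(7, 29, 7)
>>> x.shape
(13, 7, 7, 13)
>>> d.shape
(3, 7, 7, 13)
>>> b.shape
(29, 29)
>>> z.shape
(7, 29, 7)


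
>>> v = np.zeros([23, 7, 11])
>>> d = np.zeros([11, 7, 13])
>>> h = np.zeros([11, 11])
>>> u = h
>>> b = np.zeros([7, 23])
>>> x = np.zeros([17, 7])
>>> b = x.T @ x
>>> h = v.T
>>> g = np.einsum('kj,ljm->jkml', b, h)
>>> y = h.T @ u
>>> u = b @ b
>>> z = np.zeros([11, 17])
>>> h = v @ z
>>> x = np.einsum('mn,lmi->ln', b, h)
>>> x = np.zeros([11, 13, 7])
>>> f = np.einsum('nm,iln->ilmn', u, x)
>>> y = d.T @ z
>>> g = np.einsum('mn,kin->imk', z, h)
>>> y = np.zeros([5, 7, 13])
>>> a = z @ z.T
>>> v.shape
(23, 7, 11)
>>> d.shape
(11, 7, 13)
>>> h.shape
(23, 7, 17)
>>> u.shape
(7, 7)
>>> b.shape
(7, 7)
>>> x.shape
(11, 13, 7)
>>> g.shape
(7, 11, 23)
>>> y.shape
(5, 7, 13)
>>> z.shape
(11, 17)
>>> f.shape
(11, 13, 7, 7)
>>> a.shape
(11, 11)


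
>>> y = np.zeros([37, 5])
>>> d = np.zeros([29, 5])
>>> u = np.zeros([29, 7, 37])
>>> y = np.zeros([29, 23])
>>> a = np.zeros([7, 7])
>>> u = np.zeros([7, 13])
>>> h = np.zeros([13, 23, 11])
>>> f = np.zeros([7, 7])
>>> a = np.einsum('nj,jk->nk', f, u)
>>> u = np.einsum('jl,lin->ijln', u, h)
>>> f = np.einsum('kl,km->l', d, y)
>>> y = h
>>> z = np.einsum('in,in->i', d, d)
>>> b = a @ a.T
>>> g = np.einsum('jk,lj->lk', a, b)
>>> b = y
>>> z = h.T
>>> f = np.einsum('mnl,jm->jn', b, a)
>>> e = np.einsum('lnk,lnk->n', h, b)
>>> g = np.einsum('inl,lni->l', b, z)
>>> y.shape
(13, 23, 11)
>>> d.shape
(29, 5)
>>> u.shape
(23, 7, 13, 11)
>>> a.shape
(7, 13)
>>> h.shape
(13, 23, 11)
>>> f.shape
(7, 23)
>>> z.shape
(11, 23, 13)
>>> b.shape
(13, 23, 11)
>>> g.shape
(11,)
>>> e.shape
(23,)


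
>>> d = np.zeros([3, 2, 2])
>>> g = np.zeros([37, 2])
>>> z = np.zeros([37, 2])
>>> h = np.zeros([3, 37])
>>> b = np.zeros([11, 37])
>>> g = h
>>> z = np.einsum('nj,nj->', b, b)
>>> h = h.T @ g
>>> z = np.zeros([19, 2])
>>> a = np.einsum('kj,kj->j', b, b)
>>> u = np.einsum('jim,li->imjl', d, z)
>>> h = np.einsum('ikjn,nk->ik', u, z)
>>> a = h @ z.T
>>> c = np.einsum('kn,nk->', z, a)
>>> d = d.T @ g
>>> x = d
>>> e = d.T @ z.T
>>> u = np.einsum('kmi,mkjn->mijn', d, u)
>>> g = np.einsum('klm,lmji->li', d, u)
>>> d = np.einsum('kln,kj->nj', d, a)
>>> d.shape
(37, 19)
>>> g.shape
(2, 19)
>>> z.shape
(19, 2)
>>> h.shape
(2, 2)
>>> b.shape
(11, 37)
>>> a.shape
(2, 19)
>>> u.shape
(2, 37, 3, 19)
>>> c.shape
()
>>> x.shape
(2, 2, 37)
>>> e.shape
(37, 2, 19)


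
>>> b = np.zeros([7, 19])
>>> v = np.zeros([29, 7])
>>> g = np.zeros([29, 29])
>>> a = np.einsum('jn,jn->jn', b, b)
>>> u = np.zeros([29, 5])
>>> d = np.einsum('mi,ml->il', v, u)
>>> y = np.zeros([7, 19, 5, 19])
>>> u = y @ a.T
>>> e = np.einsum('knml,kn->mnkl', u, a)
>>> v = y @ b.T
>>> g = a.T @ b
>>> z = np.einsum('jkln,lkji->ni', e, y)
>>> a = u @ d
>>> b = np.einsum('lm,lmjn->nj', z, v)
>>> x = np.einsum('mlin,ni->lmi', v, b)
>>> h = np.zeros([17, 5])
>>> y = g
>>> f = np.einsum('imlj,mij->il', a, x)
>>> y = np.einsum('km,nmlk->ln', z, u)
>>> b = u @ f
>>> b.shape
(7, 19, 5, 5)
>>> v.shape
(7, 19, 5, 7)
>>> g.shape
(19, 19)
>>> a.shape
(7, 19, 5, 5)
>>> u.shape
(7, 19, 5, 7)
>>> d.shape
(7, 5)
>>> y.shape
(5, 7)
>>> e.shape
(5, 19, 7, 7)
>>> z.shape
(7, 19)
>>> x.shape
(19, 7, 5)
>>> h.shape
(17, 5)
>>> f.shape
(7, 5)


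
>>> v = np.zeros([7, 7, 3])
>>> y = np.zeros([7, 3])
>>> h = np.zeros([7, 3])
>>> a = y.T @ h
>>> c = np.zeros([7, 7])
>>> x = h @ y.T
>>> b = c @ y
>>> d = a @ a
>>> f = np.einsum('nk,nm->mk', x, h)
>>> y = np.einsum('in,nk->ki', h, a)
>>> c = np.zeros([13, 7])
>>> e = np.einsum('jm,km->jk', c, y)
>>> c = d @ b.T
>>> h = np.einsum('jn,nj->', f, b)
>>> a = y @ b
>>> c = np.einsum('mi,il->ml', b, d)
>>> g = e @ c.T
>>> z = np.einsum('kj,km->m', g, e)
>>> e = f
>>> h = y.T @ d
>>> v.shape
(7, 7, 3)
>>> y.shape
(3, 7)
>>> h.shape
(7, 3)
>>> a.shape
(3, 3)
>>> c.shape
(7, 3)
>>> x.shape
(7, 7)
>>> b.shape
(7, 3)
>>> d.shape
(3, 3)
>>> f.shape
(3, 7)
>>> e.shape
(3, 7)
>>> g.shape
(13, 7)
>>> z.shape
(3,)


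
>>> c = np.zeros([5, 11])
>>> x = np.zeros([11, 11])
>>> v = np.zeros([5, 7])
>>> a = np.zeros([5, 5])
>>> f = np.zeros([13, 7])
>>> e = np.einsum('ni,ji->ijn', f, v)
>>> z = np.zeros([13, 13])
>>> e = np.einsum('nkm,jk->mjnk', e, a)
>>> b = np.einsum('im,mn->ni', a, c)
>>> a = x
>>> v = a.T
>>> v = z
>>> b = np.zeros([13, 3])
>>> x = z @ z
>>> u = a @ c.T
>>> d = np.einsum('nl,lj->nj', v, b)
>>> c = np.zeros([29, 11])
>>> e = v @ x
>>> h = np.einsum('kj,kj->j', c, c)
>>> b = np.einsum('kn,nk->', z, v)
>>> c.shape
(29, 11)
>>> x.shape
(13, 13)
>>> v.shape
(13, 13)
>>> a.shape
(11, 11)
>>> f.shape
(13, 7)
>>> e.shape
(13, 13)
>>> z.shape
(13, 13)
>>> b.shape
()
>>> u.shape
(11, 5)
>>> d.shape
(13, 3)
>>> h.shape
(11,)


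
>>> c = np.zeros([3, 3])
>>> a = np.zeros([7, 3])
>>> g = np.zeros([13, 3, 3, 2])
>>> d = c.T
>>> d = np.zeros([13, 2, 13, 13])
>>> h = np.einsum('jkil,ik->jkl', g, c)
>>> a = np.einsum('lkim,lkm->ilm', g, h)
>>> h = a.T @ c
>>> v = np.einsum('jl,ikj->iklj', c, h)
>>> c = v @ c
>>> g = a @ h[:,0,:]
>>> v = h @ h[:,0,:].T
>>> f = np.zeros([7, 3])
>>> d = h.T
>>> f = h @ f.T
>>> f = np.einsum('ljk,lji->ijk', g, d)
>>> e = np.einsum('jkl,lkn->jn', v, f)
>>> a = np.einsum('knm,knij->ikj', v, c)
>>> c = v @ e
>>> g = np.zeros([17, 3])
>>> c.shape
(2, 13, 3)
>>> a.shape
(3, 2, 3)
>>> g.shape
(17, 3)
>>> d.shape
(3, 13, 2)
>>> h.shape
(2, 13, 3)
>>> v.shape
(2, 13, 2)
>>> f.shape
(2, 13, 3)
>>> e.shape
(2, 3)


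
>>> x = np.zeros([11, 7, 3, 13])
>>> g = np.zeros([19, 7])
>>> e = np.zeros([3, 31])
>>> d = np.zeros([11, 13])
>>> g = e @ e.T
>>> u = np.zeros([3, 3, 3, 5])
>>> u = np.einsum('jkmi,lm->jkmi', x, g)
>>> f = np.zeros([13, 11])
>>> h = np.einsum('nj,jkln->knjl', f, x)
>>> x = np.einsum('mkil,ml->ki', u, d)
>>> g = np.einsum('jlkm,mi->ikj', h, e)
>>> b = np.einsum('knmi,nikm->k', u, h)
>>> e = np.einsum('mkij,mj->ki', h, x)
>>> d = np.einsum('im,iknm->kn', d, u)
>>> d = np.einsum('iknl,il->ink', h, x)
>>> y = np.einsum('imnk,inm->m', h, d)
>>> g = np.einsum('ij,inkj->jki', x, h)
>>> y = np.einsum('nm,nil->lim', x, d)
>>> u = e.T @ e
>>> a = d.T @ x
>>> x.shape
(7, 3)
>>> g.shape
(3, 11, 7)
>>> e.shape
(13, 11)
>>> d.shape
(7, 11, 13)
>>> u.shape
(11, 11)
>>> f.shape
(13, 11)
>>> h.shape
(7, 13, 11, 3)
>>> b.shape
(11,)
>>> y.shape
(13, 11, 3)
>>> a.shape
(13, 11, 3)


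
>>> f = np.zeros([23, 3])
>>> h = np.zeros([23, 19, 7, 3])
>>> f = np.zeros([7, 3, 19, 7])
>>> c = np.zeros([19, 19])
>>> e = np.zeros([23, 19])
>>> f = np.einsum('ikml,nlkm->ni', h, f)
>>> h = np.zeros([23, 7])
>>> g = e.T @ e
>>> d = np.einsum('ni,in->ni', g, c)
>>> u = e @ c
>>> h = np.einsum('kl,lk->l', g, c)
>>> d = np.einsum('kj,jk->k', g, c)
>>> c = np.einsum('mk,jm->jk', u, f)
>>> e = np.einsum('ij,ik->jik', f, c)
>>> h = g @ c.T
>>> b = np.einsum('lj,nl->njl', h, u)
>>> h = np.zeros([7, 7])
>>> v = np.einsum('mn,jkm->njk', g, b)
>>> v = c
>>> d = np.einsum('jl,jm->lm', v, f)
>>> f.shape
(7, 23)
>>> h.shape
(7, 7)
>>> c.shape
(7, 19)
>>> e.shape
(23, 7, 19)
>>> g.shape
(19, 19)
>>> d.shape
(19, 23)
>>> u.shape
(23, 19)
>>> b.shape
(23, 7, 19)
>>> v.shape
(7, 19)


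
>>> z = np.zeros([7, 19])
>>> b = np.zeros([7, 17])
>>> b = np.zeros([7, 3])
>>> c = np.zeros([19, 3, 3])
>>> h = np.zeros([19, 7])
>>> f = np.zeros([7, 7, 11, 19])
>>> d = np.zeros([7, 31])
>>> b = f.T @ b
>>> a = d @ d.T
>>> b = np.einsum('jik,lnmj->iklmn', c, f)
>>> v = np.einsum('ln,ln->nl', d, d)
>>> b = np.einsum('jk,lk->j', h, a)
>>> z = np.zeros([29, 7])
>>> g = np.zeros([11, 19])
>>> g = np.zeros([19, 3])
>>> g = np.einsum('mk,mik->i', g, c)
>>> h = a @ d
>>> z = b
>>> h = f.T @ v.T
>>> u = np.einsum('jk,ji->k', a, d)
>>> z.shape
(19,)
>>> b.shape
(19,)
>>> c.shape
(19, 3, 3)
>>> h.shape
(19, 11, 7, 31)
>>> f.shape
(7, 7, 11, 19)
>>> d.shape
(7, 31)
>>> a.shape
(7, 7)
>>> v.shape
(31, 7)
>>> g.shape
(3,)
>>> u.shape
(7,)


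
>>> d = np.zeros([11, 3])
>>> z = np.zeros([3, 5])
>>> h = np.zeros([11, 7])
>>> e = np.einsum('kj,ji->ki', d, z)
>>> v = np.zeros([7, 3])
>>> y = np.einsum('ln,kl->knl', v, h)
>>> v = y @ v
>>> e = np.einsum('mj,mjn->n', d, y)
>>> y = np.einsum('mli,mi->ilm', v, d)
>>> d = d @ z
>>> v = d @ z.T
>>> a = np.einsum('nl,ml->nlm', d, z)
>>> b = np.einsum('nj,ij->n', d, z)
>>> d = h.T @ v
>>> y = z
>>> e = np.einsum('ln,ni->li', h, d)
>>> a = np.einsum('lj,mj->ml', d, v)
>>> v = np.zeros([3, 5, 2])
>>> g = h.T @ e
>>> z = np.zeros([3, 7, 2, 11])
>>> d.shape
(7, 3)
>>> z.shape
(3, 7, 2, 11)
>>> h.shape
(11, 7)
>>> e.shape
(11, 3)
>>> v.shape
(3, 5, 2)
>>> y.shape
(3, 5)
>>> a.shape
(11, 7)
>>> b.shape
(11,)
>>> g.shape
(7, 3)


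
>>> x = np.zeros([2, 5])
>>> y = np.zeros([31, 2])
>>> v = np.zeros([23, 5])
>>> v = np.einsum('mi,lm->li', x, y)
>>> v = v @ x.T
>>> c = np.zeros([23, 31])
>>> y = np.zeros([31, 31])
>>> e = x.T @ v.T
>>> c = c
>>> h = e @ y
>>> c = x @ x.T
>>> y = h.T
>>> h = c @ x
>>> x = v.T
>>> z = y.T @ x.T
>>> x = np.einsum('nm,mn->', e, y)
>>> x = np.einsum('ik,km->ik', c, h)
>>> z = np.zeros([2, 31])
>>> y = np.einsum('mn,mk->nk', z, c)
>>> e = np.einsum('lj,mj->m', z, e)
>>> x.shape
(2, 2)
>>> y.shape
(31, 2)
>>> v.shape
(31, 2)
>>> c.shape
(2, 2)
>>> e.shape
(5,)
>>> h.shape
(2, 5)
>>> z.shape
(2, 31)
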